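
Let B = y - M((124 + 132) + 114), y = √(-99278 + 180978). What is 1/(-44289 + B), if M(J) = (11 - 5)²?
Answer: -1773/78584957 - 2*√817/392924785 ≈ -2.2707e-5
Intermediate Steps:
M(J) = 36 (M(J) = 6² = 36)
y = 10*√817 (y = √81700 = 10*√817 ≈ 285.83)
B = -36 + 10*√817 (B = 10*√817 - 1*36 = 10*√817 - 36 = -36 + 10*√817 ≈ 249.83)
1/(-44289 + B) = 1/(-44289 + (-36 + 10*√817)) = 1/(-44325 + 10*√817)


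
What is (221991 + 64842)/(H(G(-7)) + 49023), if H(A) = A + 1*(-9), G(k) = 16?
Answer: 286833/49030 ≈ 5.8502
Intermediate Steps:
H(A) = -9 + A (H(A) = A - 9 = -9 + A)
(221991 + 64842)/(H(G(-7)) + 49023) = (221991 + 64842)/((-9 + 16) + 49023) = 286833/(7 + 49023) = 286833/49030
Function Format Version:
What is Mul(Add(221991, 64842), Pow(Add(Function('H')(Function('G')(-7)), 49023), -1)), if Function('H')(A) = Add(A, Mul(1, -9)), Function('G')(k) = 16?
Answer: Rational(286833, 49030) ≈ 5.8502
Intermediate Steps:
Function('H')(A) = Add(-9, A) (Function('H')(A) = Add(A, -9) = Add(-9, A))
Mul(Add(221991, 64842), Pow(Add(Function('H')(Function('G')(-7)), 49023), -1)) = Mul(Add(221991, 64842), Pow(Add(Add(-9, 16), 49023), -1)) = Mul(286833, Pow(Add(7, 49023), -1)) = Mul(286833, Pow(49030, -1)) = Mul(286833, Rational(1, 49030)) = Rational(286833, 49030)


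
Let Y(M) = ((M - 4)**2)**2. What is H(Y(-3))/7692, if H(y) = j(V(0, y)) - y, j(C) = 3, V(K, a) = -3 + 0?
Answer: -1199/3846 ≈ -0.31175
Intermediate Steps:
V(K, a) = -3
Y(M) = (-4 + M)**4 (Y(M) = ((-4 + M)**2)**2 = (-4 + M)**4)
H(y) = 3 - y
H(Y(-3))/7692 = (3 - (-4 - 3)**4)/7692 = (3 - 1*(-7)**4)*(1/7692) = (3 - 1*2401)*(1/7692) = (3 - 2401)*(1/7692) = -2398*1/7692 = -1199/3846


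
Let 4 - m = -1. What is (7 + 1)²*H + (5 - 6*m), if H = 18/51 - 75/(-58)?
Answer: 39611/493 ≈ 80.347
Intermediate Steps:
H = 1623/986 (H = 18*(1/51) - 75*(-1/58) = 6/17 + 75/58 = 1623/986 ≈ 1.6460)
m = 5 (m = 4 - 1*(-1) = 4 + 1 = 5)
(7 + 1)²*H + (5 - 6*m) = (7 + 1)²*(1623/986) + (5 - 6*5) = 8²*(1623/986) + (5 - 30) = 64*(1623/986) - 25 = 51936/493 - 25 = 39611/493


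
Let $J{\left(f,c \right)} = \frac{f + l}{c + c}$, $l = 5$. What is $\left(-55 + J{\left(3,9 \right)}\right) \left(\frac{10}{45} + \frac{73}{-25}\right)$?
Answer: $\frac{298037}{2025} \approx 147.18$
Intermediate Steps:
$J{\left(f,c \right)} = \frac{5 + f}{2 c}$ ($J{\left(f,c \right)} = \frac{f + 5}{c + c} = \frac{5 + f}{2 c}$)
$\left(-55 + J{\left(3,9 \right)}\right) \left(\frac{10}{45} + \frac{73}{-25}\right) = \left(-55 + \frac{5 + 3}{2 \cdot 9}\right) \left(\frac{10}{45} + \frac{73}{-25}\right) = \left(-55 + \frac{1}{2} \cdot \frac{1}{9} \cdot 8\right) \left(10 \cdot \frac{1}{45} + 73 \left(- \frac{1}{25}\right)\right) = \left(-55 + \frac{4}{9}\right) \left(\frac{2}{9} - \frac{73}{25}\right) = \left(- \frac{491}{9}\right) \left(- \frac{607}{225}\right) = \frac{298037}{2025}$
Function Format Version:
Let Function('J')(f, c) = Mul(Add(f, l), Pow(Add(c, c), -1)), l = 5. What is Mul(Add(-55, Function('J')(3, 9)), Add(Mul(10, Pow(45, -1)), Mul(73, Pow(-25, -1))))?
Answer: Rational(298037, 2025) ≈ 147.18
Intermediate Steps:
Function('J')(f, c) = Mul(Rational(1, 2), Pow(c, -1), Add(5, f)) (Function('J')(f, c) = Mul(Add(f, 5), Pow(Add(c, c), -1)) = Mul(Add(5, f), Pow(Mul(2, c), -1)) = Mul(Add(5, f), Mul(Rational(1, 2), Pow(c, -1))) = Mul(Rational(1, 2), Pow(c, -1), Add(5, f)))
Mul(Add(-55, Function('J')(3, 9)), Add(Mul(10, Pow(45, -1)), Mul(73, Pow(-25, -1)))) = Mul(Add(-55, Mul(Rational(1, 2), Pow(9, -1), Add(5, 3))), Add(Mul(10, Pow(45, -1)), Mul(73, Pow(-25, -1)))) = Mul(Add(-55, Mul(Rational(1, 2), Rational(1, 9), 8)), Add(Mul(10, Rational(1, 45)), Mul(73, Rational(-1, 25)))) = Mul(Add(-55, Rational(4, 9)), Add(Rational(2, 9), Rational(-73, 25))) = Mul(Rational(-491, 9), Rational(-607, 225)) = Rational(298037, 2025)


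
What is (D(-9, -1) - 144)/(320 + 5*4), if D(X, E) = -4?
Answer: -37/85 ≈ -0.43529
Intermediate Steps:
(D(-9, -1) - 144)/(320 + 5*4) = (-4 - 144)/(320 + 5*4) = -148/(320 + 20) = -148/340 = -148*1/340 = -37/85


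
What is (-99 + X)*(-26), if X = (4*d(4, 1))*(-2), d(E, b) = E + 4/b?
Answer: 4238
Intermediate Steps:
X = -64 (X = (4*(4 + 4/1))*(-2) = (4*(4 + 4*1))*(-2) = (4*(4 + 4))*(-2) = (4*8)*(-2) = 32*(-2) = -64)
(-99 + X)*(-26) = (-99 - 64)*(-26) = -163*(-26) = 4238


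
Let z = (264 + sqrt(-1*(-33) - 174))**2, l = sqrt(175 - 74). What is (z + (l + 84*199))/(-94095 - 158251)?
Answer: -86271/252346 - sqrt(101)/252346 - 264*I*sqrt(141)/126173 ≈ -0.34192 - 0.024845*I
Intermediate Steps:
l = sqrt(101) ≈ 10.050
z = (264 + I*sqrt(141))**2 (z = (264 + sqrt(33 - 174))**2 = (264 + sqrt(-141))**2 = (264 + I*sqrt(141))**2 ≈ 69555.0 + 6269.7*I)
(z + (l + 84*199))/(-94095 - 158251) = ((264 + I*sqrt(141))**2 + (sqrt(101) + 84*199))/(-94095 - 158251) = ((264 + I*sqrt(141))**2 + (sqrt(101) + 16716))/(-252346) = ((264 + I*sqrt(141))**2 + (16716 + sqrt(101)))*(-1/252346) = (16716 + sqrt(101) + (264 + I*sqrt(141))**2)*(-1/252346) = -8358/126173 - sqrt(101)/252346 - (264 + I*sqrt(141))**2/252346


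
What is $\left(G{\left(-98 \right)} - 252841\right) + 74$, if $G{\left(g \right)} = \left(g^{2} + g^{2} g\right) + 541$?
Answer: $-1183814$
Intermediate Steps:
$G{\left(g \right)} = 541 + g^{2} + g^{3}$ ($G{\left(g \right)} = \left(g^{2} + g^{3}\right) + 541 = 541 + g^{2} + g^{3}$)
$\left(G{\left(-98 \right)} - 252841\right) + 74 = \left(\left(541 + \left(-98\right)^{2} + \left(-98\right)^{3}\right) - 252841\right) + 74 = \left(\left(541 + 9604 - 941192\right) - 252841\right) + 74 = \left(-931047 - 252841\right) + 74 = -1183888 + 74 = -1183814$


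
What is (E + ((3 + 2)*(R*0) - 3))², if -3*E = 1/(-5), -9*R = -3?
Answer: 1936/225 ≈ 8.6044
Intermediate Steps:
R = ⅓ (R = -⅑*(-3) = ⅓ ≈ 0.33333)
E = 1/15 (E = -⅓/(-5) = -⅓*(-⅕) = 1/15 ≈ 0.066667)
(E + ((3 + 2)*(R*0) - 3))² = (1/15 + ((3 + 2)*((⅓)*0) - 3))² = (1/15 + (5*0 - 3))² = (1/15 + (0 - 3))² = (1/15 - 3)² = (-44/15)² = 1936/225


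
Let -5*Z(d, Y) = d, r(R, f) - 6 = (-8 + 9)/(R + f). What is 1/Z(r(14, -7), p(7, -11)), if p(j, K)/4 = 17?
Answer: -35/43 ≈ -0.81395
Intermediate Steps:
p(j, K) = 68 (p(j, K) = 4*17 = 68)
r(R, f) = 6 + 1/(R + f) (r(R, f) = 6 + (-8 + 9)/(R + f) = 6 + 1/(R + f))
Z(d, Y) = -d/5
1/Z(r(14, -7), p(7, -11)) = 1/(-(1 + 6*14 + 6*(-7))/(5*(14 - 7))) = 1/(-(1 + 84 - 42)/(5*7)) = 1/(-43/35) = -35/43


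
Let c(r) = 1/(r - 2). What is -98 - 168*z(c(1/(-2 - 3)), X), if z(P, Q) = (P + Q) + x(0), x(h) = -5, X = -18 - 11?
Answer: 62594/11 ≈ 5690.4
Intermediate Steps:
X = -29
c(r) = 1/(-2 + r)
z(P, Q) = -5 + P + Q (z(P, Q) = (P + Q) - 5 = -5 + P + Q)
-98 - 168*z(c(1/(-2 - 3)), X) = -98 - 168*(-5 + 1/(-2 + 1/(-2 - 3)) - 29) = -98 - 168*(-5 + 1/(-2 + 1/(-5)) - 29) = -98 - 168*(-5 + 1/(-2 - 1/5) - 29) = -98 - 168*(-5 + 1/(-11/5) - 29) = -98 - 168*(-5 - 5/11 - 29) = -98 - 168*(-379/11) = -98 + 63672/11 = 62594/11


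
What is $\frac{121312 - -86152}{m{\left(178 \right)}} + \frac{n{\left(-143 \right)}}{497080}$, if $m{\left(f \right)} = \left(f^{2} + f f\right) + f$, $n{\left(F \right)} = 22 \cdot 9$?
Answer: $\frac{1516746871}{464521260} \approx 3.2652$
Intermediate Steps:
$n{\left(F \right)} = 198$
$m{\left(f \right)} = f + 2 f^{2}$ ($m{\left(f \right)} = \left(f^{2} + f^{2}\right) + f = 2 f^{2} + f = f + 2 f^{2}$)
$\frac{121312 - -86152}{m{\left(178 \right)}} + \frac{n{\left(-143 \right)}}{497080} = \frac{121312 - -86152}{178 \left(1 + 2 \cdot 178\right)} + \frac{198}{497080} = \frac{121312 + 86152}{178 \left(1 + 356\right)} + 198 \cdot \frac{1}{497080} = \frac{207464}{178 \cdot 357} + \frac{99}{248540} = \frac{207464}{63546} + \frac{99}{248540} = 207464 \cdot \frac{1}{63546} + \frac{99}{248540} = \frac{103732}{31773} + \frac{99}{248540} = \frac{1516746871}{464521260}$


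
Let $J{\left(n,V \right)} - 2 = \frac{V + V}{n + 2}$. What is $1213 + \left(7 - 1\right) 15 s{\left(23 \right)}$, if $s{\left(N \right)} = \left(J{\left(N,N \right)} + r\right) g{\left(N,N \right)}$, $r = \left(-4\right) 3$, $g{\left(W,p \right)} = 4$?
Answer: $- \frac{8623}{5} \approx -1724.6$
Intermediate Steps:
$r = -12$
$J{\left(n,V \right)} = 2 + \frac{2 V}{2 + n}$ ($J{\left(n,V \right)} = 2 + \frac{V + V}{n + 2} = 2 + \frac{2 V}{2 + n}$)
$s{\left(N \right)} = -48 + \frac{8 \left(2 + 2 N\right)}{2 + N}$ ($s{\left(N \right)} = \left(\frac{2 \left(2 + N + N\right)}{2 + N} - 12\right) 4 = \left(\frac{2 \left(2 + 2 N\right)}{2 + N} - 12\right) 4 = \left(-12 + \frac{2 \left(2 + 2 N\right)}{2 + N}\right) 4 = -48 + \frac{8 \left(2 + 2 N\right)}{2 + N}$)
$1213 + \left(7 - 1\right) 15 s{\left(23 \right)} = 1213 + \left(7 - 1\right) 15 \frac{16 \left(-5 - 46\right)}{2 + 23} = 1213 + 6 \cdot 15 \frac{16 \left(-5 - 46\right)}{25} = 1213 + 90 \cdot 16 \cdot \frac{1}{25} \left(-51\right) = 1213 + 90 \left(- \frac{816}{25}\right) = 1213 - \frac{14688}{5} = - \frac{8623}{5}$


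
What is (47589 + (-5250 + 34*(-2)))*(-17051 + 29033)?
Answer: 506491122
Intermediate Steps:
(47589 + (-5250 + 34*(-2)))*(-17051 + 29033) = (47589 + (-5250 - 68))*11982 = (47589 - 5318)*11982 = 42271*11982 = 506491122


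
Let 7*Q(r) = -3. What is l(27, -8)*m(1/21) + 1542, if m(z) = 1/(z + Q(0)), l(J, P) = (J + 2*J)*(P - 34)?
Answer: 41889/4 ≈ 10472.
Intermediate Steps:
Q(r) = -3/7 (Q(r) = (1/7)*(-3) = -3/7)
l(J, P) = 3*J*(-34 + P) (l(J, P) = (3*J)*(-34 + P) = 3*J*(-34 + P))
m(z) = 1/(-3/7 + z) (m(z) = 1/(z - 3/7) = 1/(-3/7 + z))
l(27, -8)*m(1/21) + 1542 = (3*27*(-34 - 8))*(7/(-3 + 7/21)) + 1542 = (3*27*(-42))*(7/(-3 + 7*(1/21))) + 1542 = -23814/(-3 + 1/3) + 1542 = -23814/(-8/3) + 1542 = -23814*(-3)/8 + 1542 = -3402*(-21/8) + 1542 = 35721/4 + 1542 = 41889/4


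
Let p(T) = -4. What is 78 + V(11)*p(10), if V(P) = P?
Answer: 34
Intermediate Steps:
78 + V(11)*p(10) = 78 + 11*(-4) = 78 - 44 = 34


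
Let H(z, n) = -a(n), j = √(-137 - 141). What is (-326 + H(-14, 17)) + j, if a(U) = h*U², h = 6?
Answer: -2060 + I*√278 ≈ -2060.0 + 16.673*I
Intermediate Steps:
a(U) = 6*U²
j = I*√278 (j = √(-278) = I*√278 ≈ 16.673*I)
H(z, n) = -6*n²
(-326 + H(-14, 17)) + j = (-326 - 6*17²) + I*√278 = (-326 - 6*289) + I*√278 = (-326 - 1734) + I*√278 = -2060 + I*√278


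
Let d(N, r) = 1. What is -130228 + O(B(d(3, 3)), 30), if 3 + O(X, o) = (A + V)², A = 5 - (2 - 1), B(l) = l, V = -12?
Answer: -130167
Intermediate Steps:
A = 4 (A = 5 - 1*1 = 5 - 1 = 4)
O(X, o) = 61 (O(X, o) = -3 + (4 - 12)² = -3 + (-8)² = -3 + 64 = 61)
-130228 + O(B(d(3, 3)), 30) = -130228 + 61 = -130167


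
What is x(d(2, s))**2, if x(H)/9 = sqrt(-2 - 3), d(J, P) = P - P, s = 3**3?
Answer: -405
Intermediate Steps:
s = 27
d(J, P) = 0
x(H) = 9*I*sqrt(5) (x(H) = 9*sqrt(-2 - 3) = 9*sqrt(-5) = 9*(I*sqrt(5)) = 9*I*sqrt(5))
x(d(2, s))**2 = (9*I*sqrt(5))**2 = -405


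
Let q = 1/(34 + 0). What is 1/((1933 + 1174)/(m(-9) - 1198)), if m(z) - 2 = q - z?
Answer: -40357/105638 ≈ -0.38203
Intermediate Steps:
q = 1/34 ≈ 0.029412
m(z) = 69/34 - z (m(z) = 2 + (1/34 - z) = 69/34 - z)
1/((1933 + 1174)/(m(-9) - 1198)) = 1/((1933 + 1174)/((69/34 - 1*(-9)) - 1198)) = 1/(3107/((69/34 + 9) - 1198)) = 1/(3107/(375/34 - 1198)) = 1/(3107/(-40357/34)) = 1/(3107*(-34/40357)) = 1/(-105638/40357) = -40357/105638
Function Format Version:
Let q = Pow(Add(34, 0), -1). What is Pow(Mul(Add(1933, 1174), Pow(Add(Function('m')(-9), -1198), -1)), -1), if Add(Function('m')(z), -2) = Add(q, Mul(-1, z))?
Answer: Rational(-40357, 105638) ≈ -0.38203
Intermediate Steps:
q = Rational(1, 34) (q = Pow(34, -1) = Rational(1, 34) ≈ 0.029412)
Function('m')(z) = Add(Rational(69, 34), Mul(-1, z)) (Function('m')(z) = Add(2, Add(Rational(1, 34), Mul(-1, z))) = Add(Rational(69, 34), Mul(-1, z)))
Pow(Mul(Add(1933, 1174), Pow(Add(Function('m')(-9), -1198), -1)), -1) = Pow(Mul(Add(1933, 1174), Pow(Add(Add(Rational(69, 34), Mul(-1, -9)), -1198), -1)), -1) = Pow(Mul(3107, Pow(Add(Add(Rational(69, 34), 9), -1198), -1)), -1) = Pow(Mul(3107, Pow(Add(Rational(375, 34), -1198), -1)), -1) = Pow(Mul(3107, Pow(Rational(-40357, 34), -1)), -1) = Pow(Mul(3107, Rational(-34, 40357)), -1) = Pow(Rational(-105638, 40357), -1) = Rational(-40357, 105638)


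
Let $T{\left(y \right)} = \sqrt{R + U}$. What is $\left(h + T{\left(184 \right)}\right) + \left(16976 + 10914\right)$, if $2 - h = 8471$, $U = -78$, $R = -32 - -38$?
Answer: $19421 + 6 i \sqrt{2} \approx 19421.0 + 8.4853 i$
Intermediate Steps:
$R = 6$ ($R = -32 + 38 = 6$)
$h = -8469$ ($h = 2 - 8471 = -8469$)
$T{\left(y \right)} = 6 i \sqrt{2}$ ($T{\left(y \right)} = \sqrt{6 - 78} = \sqrt{-72} = 6 i \sqrt{2}$)
$\left(h + T{\left(184 \right)}\right) + \left(16976 + 10914\right) = \left(-8469 + 6 i \sqrt{2}\right) + \left(16976 + 10914\right) = \left(-8469 + 6 i \sqrt{2}\right) + 27890 = 19421 + 6 i \sqrt{2}$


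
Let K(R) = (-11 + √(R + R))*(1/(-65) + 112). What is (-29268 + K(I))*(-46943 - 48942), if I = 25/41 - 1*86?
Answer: 38018191553/13 - 418768149*I*√31898/533 ≈ 2.9245e+9 - 1.4032e+8*I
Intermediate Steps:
I = -3501/41 (I = 25*(1/41) - 86 = 25/41 - 86 = -3501/41 ≈ -85.390)
K(R) = -80069/65 + 7279*√2*√R/65 (K(R) = (-11 + √(2*R))*(-1/65 + 112) = (-11 + √2*√R)*(7279/65) = -80069/65 + 7279*√2*√R/65)
(-29268 + K(I))*(-46943 - 48942) = (-29268 + (-80069/65 + 7279*√2*√(-3501/41)/65))*(-46943 - 48942) = (-29268 + (-80069/65 + 7279*√2*(3*I*√15949/41)/65))*(-95885) = (-29268 + (-80069/65 + 21837*I*√31898/2665))*(-95885) = (-1982489/65 + 21837*I*√31898/2665)*(-95885) = 38018191553/13 - 418768149*I*√31898/533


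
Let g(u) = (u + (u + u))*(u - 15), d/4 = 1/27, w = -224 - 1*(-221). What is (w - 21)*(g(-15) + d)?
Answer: -291632/9 ≈ -32404.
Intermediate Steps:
w = -3 (w = -224 + 221 = -3)
d = 4/27 ≈ 0.14815
g(u) = 3*u*(-15 + u) (g(u) = (u + 2*u)*(-15 + u) = (3*u)*(-15 + u) = 3*u*(-15 + u))
(w - 21)*(g(-15) + d) = (-3 - 21)*(3*(-15)*(-15 - 15) + 4/27) = -24*(3*(-15)*(-30) + 4/27) = -24*(1350 + 4/27) = -24*36454/27 = -291632/9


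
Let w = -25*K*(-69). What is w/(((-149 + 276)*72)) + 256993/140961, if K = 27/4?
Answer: 1773892727/572865504 ≈ 3.0965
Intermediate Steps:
K = 27/4 (K = 27*(¼) = 27/4 ≈ 6.7500)
w = 46575/4 (w = -25*27/4*(-69) = -675/4*(-69) = 46575/4 ≈ 11644.)
w/(((-149 + 276)*72)) + 256993/140961 = 46575/(4*(((-149 + 276)*72))) + 256993/140961 = 46575/(4*((127*72))) + 256993*(1/140961) = (46575/4)/9144 + 256993/140961 = (46575/4)*(1/9144) + 256993/140961 = 5175/4064 + 256993/140961 = 1773892727/572865504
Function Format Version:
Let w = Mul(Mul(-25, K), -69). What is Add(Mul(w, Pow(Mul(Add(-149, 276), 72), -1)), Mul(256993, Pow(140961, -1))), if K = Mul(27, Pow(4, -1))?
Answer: Rational(1773892727, 572865504) ≈ 3.0965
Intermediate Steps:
K = Rational(27, 4) (K = Mul(27, Rational(1, 4)) = Rational(27, 4) ≈ 6.7500)
w = Rational(46575, 4) (w = Mul(Mul(-25, Rational(27, 4)), -69) = Mul(Rational(-675, 4), -69) = Rational(46575, 4) ≈ 11644.)
Add(Mul(w, Pow(Mul(Add(-149, 276), 72), -1)), Mul(256993, Pow(140961, -1))) = Add(Mul(Rational(46575, 4), Pow(Mul(Add(-149, 276), 72), -1)), Mul(256993, Pow(140961, -1))) = Add(Mul(Rational(46575, 4), Pow(Mul(127, 72), -1)), Mul(256993, Rational(1, 140961))) = Add(Mul(Rational(46575, 4), Pow(9144, -1)), Rational(256993, 140961)) = Add(Mul(Rational(46575, 4), Rational(1, 9144)), Rational(256993, 140961)) = Add(Rational(5175, 4064), Rational(256993, 140961)) = Rational(1773892727, 572865504)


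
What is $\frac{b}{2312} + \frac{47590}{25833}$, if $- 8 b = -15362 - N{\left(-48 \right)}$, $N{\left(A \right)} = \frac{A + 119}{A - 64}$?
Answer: $\frac{143030138689}{53514402816} \approx 2.6727$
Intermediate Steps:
$N{\left(A \right)} = \frac{119 + A}{-64 + A}$ ($N{\left(A \right)} = \frac{119 + A}{A - 64} = \frac{119 + A}{-64 + A}$)
$b = \frac{1720473}{896}$ ($b = - \frac{-15362 - \frac{119 - 48}{-64 - 48}}{8} = - \frac{-15362 - \frac{1}{-112} \cdot 71}{8} = - \frac{-15362 - \left(- \frac{1}{112}\right) 71}{8} = - \frac{-15362 - - \frac{71}{112}}{8} = - \frac{-15362 + \frac{71}{112}}{8} = \left(- \frac{1}{8}\right) \left(- \frac{1720473}{112}\right) = \frac{1720473}{896} \approx 1920.2$)
$\frac{b}{2312} + \frac{47590}{25833} = \frac{1720473}{896 \cdot 2312} + \frac{47590}{25833} = \frac{1720473}{896} \cdot \frac{1}{2312} + 47590 \cdot \frac{1}{25833} = \frac{1720473}{2071552} + \frac{47590}{25833} = \frac{143030138689}{53514402816}$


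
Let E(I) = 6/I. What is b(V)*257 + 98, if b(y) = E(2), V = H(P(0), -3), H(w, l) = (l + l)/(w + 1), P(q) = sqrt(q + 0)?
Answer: 869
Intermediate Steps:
P(q) = sqrt(q)
H(w, l) = 2*l/(1 + w) (H(w, l) = (2*l)/(1 + w) = 2*l/(1 + w))
V = -6 (V = 2*(-3)/(1 + sqrt(0)) = 2*(-3)/(1 + 0) = 2*(-3)/1 = 2*(-3)*1 = -6)
b(y) = 3 (b(y) = 6/2 = 6*(1/2) = 3)
b(V)*257 + 98 = 3*257 + 98 = 771 + 98 = 869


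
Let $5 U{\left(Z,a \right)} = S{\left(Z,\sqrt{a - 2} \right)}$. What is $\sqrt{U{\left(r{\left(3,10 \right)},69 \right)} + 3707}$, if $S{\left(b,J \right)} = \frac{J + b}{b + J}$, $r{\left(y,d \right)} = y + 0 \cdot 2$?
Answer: $\frac{2 \sqrt{23170}}{5} \approx 60.887$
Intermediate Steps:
$r{\left(y,d \right)} = y$ ($r{\left(y,d \right)} = y + 0 = y$)
$S{\left(b,J \right)} = 1$ ($S{\left(b,J \right)} = \frac{J + b}{J + b} = 1$)
$U{\left(Z,a \right)} = \frac{1}{5}$ ($U{\left(Z,a \right)} = \frac{1}{5} \cdot 1 = \frac{1}{5}$)
$\sqrt{U{\left(r{\left(3,10 \right)},69 \right)} + 3707} = \sqrt{\frac{1}{5} + 3707} = \sqrt{\frac{18536}{5}} = \frac{2 \sqrt{23170}}{5}$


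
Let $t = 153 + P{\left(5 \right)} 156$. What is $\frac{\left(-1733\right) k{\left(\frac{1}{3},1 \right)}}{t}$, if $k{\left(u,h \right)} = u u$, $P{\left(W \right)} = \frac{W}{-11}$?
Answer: $- \frac{19063}{8127} \approx -2.3456$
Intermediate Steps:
$P{\left(W \right)} = - \frac{W}{11}$ ($P{\left(W \right)} = W \left(- \frac{1}{11}\right) = - \frac{W}{11}$)
$k{\left(u,h \right)} = u^{2}$
$t = \frac{903}{11}$ ($t = 153 + \left(- \frac{1}{11}\right) 5 \cdot 156 = 153 - \frac{780}{11} = \frac{903}{11} \approx 82.091$)
$\frac{\left(-1733\right) k{\left(\frac{1}{3},1 \right)}}{t} = \frac{\left(-1733\right) \left(\frac{1}{3}\right)^{2}}{\frac{903}{11}} = - \frac{1733}{9} \cdot \frac{11}{903} = \left(-1733\right) \frac{1}{9} \cdot \frac{11}{903} = \left(- \frac{1733}{9}\right) \frac{11}{903} = - \frac{19063}{8127}$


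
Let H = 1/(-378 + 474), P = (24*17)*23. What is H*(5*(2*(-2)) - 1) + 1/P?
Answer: -8207/37536 ≈ -0.21864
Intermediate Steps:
P = 9384 (P = 408*23 = 9384)
H = 1/96 ≈ 0.010417
H*(5*(2*(-2)) - 1) + 1/P = (5*(2*(-2)) - 1)/96 + 1/9384 = (5*(-4) - 1)/96 + 1/9384 = (-20 - 1)/96 + 1/9384 = (1/96)*(-21) + 1/9384 = -7/32 + 1/9384 = -8207/37536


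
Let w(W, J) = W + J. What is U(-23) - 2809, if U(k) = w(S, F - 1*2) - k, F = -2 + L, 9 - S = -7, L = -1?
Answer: -2775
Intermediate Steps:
S = 16 (S = 9 - 1*(-7) = 9 + 7 = 16)
F = -3 (F = -2 - 1 = -3)
w(W, J) = J + W
U(k) = 11 - k (U(k) = ((-3 - 1*2) + 16) - k = ((-3 - 2) + 16) - k = (-5 + 16) - k = 11 - k)
U(-23) - 2809 = (11 - 1*(-23)) - 2809 = (11 + 23) - 2809 = 34 - 2809 = -2775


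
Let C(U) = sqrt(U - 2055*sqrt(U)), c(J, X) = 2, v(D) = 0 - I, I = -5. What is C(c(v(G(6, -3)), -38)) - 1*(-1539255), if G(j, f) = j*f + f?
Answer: 1539255 + sqrt(2 - 2055*sqrt(2)) ≈ 1.5393e+6 + 53.891*I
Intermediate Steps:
G(j, f) = f + f*j (G(j, f) = f*j + f = f + f*j)
v(D) = 5 (v(D) = 0 - 1*(-5) = 0 + 5 = 5)
C(c(v(G(6, -3)), -38)) - 1*(-1539255) = sqrt(2 - 2055*sqrt(2)) - 1*(-1539255) = sqrt(2 - 2055*sqrt(2)) + 1539255 = 1539255 + sqrt(2 - 2055*sqrt(2))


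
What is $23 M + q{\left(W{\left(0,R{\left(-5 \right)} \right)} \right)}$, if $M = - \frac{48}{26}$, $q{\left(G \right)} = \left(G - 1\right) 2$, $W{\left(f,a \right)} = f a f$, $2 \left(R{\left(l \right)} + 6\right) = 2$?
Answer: $- \frac{578}{13} \approx -44.462$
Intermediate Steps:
$R{\left(l \right)} = -5$ ($R{\left(l \right)} = -6 + \frac{1}{2} \cdot 2 = -6 + 1 = -5$)
$W{\left(f,a \right)} = a f^{2}$ ($W{\left(f,a \right)} = a f f = a f^{2}$)
$q{\left(G \right)} = -2 + 2 G$ ($q{\left(G \right)} = \left(-1 + G\right) 2 = -2 + 2 G$)
$M = - \frac{24}{13}$ ($M = \left(-48\right) \frac{1}{26} = - \frac{24}{13} \approx -1.8462$)
$23 M + q{\left(W{\left(0,R{\left(-5 \right)} \right)} \right)} = 23 \left(- \frac{24}{13}\right) - \left(2 - 2 \left(- 5 \cdot 0^{2}\right)\right) = - \frac{552}{13} - \left(2 - 2 \left(\left(-5\right) 0\right)\right) = - \frac{552}{13} + \left(-2 + 2 \cdot 0\right) = - \frac{552}{13} + \left(-2 + 0\right) = - \frac{552}{13} - 2 = - \frac{578}{13}$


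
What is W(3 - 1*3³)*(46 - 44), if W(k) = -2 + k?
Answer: -52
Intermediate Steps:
W(3 - 1*3³)*(46 - 44) = (-2 + (3 - 1*3³))*(46 - 44) = (-2 + (3 - 1*27))*2 = (-2 + (3 - 27))*2 = (-2 - 24)*2 = -26*2 = -52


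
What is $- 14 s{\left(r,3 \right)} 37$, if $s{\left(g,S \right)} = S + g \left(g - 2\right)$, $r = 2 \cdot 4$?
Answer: $-26418$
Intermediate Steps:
$r = 8$
$s{\left(g,S \right)} = S + g \left(-2 + g\right)$
$- 14 s{\left(r,3 \right)} 37 = - 14 \left(3 + 8^{2} - 16\right) 37 = - 14 \left(3 + 64 - 16\right) 37 = \left(-14\right) 51 \cdot 37 = \left(-714\right) 37 = -26418$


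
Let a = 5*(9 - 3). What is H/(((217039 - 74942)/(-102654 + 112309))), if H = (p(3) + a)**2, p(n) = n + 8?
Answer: 16230055/142097 ≈ 114.22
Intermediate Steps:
p(n) = 8 + n
a = 30 (a = 5*6 = 30)
H = 1681 (H = ((8 + 3) + 30)**2 = (11 + 30)**2 = 41**2 = 1681)
H/(((217039 - 74942)/(-102654 + 112309))) = 1681/(((217039 - 74942)/(-102654 + 112309))) = 1681/((142097/9655)) = 1681/((142097*(1/9655))) = 1681/(142097/9655) = 1681*(9655/142097) = 16230055/142097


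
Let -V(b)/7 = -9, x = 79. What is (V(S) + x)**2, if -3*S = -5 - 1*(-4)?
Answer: 20164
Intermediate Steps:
S = 1/3 (S = -(-5 - 1*(-4))/3 = -(-5 + 4)/3 = -1/3*(-1) = 1/3 ≈ 0.33333)
V(b) = 63 (V(b) = -7*(-9) = 63)
(V(S) + x)**2 = (63 + 79)**2 = 142**2 = 20164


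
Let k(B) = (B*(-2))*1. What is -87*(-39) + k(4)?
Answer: 3385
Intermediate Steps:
k(B) = -2*B (k(B) = -2*B*1 = -2*B)
-87*(-39) + k(4) = -87*(-39) - 2*4 = 3393 - 8 = 3385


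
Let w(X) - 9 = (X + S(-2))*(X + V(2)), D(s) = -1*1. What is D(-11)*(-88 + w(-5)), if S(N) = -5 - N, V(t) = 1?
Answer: 47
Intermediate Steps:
D(s) = -1
w(X) = 9 + (1 + X)*(-3 + X) (w(X) = 9 + (X + (-5 - 1*(-2)))*(X + 1) = 9 + (X + (-5 + 2))*(1 + X) = 9 + (X - 3)*(1 + X) = 9 + (-3 + X)*(1 + X) = 9 + (1 + X)*(-3 + X))
D(-11)*(-88 + w(-5)) = -(-88 + (6 + (-5)**2 - 2*(-5))) = -(-88 + (6 + 25 + 10)) = -(-88 + 41) = -1*(-47) = 47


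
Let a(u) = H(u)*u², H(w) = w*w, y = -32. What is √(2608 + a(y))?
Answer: 4*√65699 ≈ 1025.3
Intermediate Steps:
H(w) = w²
a(u) = u⁴ (a(u) = u²*u² = u⁴)
√(2608 + a(y)) = √(2608 + (-32)⁴) = √(2608 + 1048576) = √1051184 = 4*√65699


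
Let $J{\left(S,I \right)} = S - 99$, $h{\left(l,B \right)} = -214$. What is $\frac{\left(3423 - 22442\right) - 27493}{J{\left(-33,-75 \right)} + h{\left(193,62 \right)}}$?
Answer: $\frac{23256}{173} \approx 134.43$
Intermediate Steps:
$J{\left(S,I \right)} = -99 + S$ ($J{\left(S,I \right)} = S - 99 = -99 + S$)
$\frac{\left(3423 - 22442\right) - 27493}{J{\left(-33,-75 \right)} + h{\left(193,62 \right)}} = \frac{\left(3423 - 22442\right) - 27493}{\left(-99 - 33\right) - 214} = \frac{-19019 - 27493}{-132 - 214} = - \frac{46512}{-346} = \left(-46512\right) \left(- \frac{1}{346}\right) = \frac{23256}{173}$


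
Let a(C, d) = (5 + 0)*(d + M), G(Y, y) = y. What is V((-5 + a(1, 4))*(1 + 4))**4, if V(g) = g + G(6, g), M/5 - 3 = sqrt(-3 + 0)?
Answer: -219993750000 + 560250000000*I*sqrt(3) ≈ -2.1999e+11 + 9.7038e+11*I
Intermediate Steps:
M = 15 + 5*I*sqrt(3) (M = 15 + 5*sqrt(-3 + 0) = 15 + 5*sqrt(-3) = 15 + 5*(I*sqrt(3)) = 15 + 5*I*sqrt(3) ≈ 15.0 + 8.6602*I)
a(C, d) = 75 + 5*d + 25*I*sqrt(3) (a(C, d) = (5 + 0)*(d + (15 + 5*I*sqrt(3))) = 5*(15 + d + 5*I*sqrt(3)) = 75 + 5*d + 25*I*sqrt(3))
V(g) = 2*g (V(g) = g + g = 2*g)
V((-5 + a(1, 4))*(1 + 4))**4 = (2*((-5 + (75 + 5*4 + 25*I*sqrt(3)))*(1 + 4)))**4 = (2*((-5 + (75 + 20 + 25*I*sqrt(3)))*5))**4 = (2*((-5 + (95 + 25*I*sqrt(3)))*5))**4 = (2*((90 + 25*I*sqrt(3))*5))**4 = (2*(450 + 125*I*sqrt(3)))**4 = (900 + 250*I*sqrt(3))**4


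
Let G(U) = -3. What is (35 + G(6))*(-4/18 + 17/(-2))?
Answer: -2512/9 ≈ -279.11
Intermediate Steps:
(35 + G(6))*(-4/18 + 17/(-2)) = (35 - 3)*(-4/18 + 17/(-2)) = 32*(-4*1/18 + 17*(-1/2)) = 32*(-2/9 - 17/2) = 32*(-157/18) = -2512/9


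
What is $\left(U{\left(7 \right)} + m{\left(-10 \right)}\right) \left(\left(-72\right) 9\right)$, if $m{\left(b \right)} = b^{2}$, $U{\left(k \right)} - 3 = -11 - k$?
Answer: $-55080$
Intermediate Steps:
$U{\left(k \right)} = -8 - k$ ($U{\left(k \right)} = 3 - \left(11 + k\right) = -8 - k$)
$\left(U{\left(7 \right)} + m{\left(-10 \right)}\right) \left(\left(-72\right) 9\right) = \left(\left(-8 - 7\right) + \left(-10\right)^{2}\right) \left(\left(-72\right) 9\right) = \left(\left(-8 - 7\right) + 100\right) \left(-648\right) = \left(-15 + 100\right) \left(-648\right) = 85 \left(-648\right) = -55080$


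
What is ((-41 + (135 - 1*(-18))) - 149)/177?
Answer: -37/177 ≈ -0.20904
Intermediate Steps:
((-41 + (135 - 1*(-18))) - 149)/177 = ((-41 + (135 + 18)) - 149)*(1/177) = ((-41 + 153) - 149)*(1/177) = (112 - 149)*(1/177) = -37*1/177 = -37/177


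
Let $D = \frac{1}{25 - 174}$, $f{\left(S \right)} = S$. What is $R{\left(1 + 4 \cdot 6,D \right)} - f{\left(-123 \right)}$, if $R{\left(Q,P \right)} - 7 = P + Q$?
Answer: $\frac{23094}{149} \approx 154.99$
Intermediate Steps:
$D = - \frac{1}{149}$ ($D = \frac{1}{-149} = - \frac{1}{149} \approx -0.0067114$)
$R{\left(Q,P \right)} = 7 + P + Q$ ($R{\left(Q,P \right)} = 7 + \left(P + Q\right) = 7 + P + Q$)
$R{\left(1 + 4 \cdot 6,D \right)} - f{\left(-123 \right)} = \left(7 - \frac{1}{149} + \left(1 + 4 \cdot 6\right)\right) - -123 = \left(7 - \frac{1}{149} + \left(1 + 24\right)\right) + 123 = \left(7 - \frac{1}{149} + 25\right) + 123 = \frac{4767}{149} + 123 = \frac{23094}{149}$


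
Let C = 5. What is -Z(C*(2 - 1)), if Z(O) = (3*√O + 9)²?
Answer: -126 - 54*√5 ≈ -246.75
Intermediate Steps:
Z(O) = (9 + 3*√O)²
-Z(C*(2 - 1)) = -9*(3 + √(5*(2 - 1)))² = -9*(3 + √(5*1))² = -9*(3 + √5)²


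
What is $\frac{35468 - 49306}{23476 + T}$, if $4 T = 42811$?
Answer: $- \frac{1496}{3695} \approx -0.40487$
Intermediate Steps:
$T = \frac{42811}{4}$ ($T = \frac{1}{4} \cdot 42811 = \frac{42811}{4} \approx 10703.0$)
$\frac{35468 - 49306}{23476 + T} = \frac{35468 - 49306}{23476 + \frac{42811}{4}} = - \frac{13838}{\frac{136715}{4}} = \left(-13838\right) \frac{4}{136715} = - \frac{1496}{3695}$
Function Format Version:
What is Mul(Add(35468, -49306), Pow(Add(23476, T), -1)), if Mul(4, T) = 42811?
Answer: Rational(-1496, 3695) ≈ -0.40487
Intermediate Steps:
T = Rational(42811, 4) (T = Mul(Rational(1, 4), 42811) = Rational(42811, 4) ≈ 10703.)
Mul(Add(35468, -49306), Pow(Add(23476, T), -1)) = Mul(Add(35468, -49306), Pow(Add(23476, Rational(42811, 4)), -1)) = Mul(-13838, Pow(Rational(136715, 4), -1)) = Mul(-13838, Rational(4, 136715)) = Rational(-1496, 3695)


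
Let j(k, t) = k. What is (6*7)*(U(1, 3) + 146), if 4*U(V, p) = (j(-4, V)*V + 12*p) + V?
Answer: 12957/2 ≈ 6478.5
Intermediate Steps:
U(V, p) = 3*p - 3*V/4 (U(V, p) = ((-4*V + 12*p) + V)/4 = (-3*V + 12*p)/4 = 3*p - 3*V/4)
(6*7)*(U(1, 3) + 146) = (6*7)*((3*3 - ¾*1) + 146) = 42*((9 - ¾) + 146) = 42*(33/4 + 146) = 42*(617/4) = 12957/2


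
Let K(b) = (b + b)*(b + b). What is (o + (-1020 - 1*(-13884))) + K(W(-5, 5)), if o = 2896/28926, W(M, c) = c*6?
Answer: 238120280/14463 ≈ 16464.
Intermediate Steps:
W(M, c) = 6*c
K(b) = 4*b² (K(b) = (2*b)*(2*b) = 4*b²)
o = 1448/14463 (o = 2896*(1/28926) = 1448/14463 ≈ 0.10012)
(o + (-1020 - 1*(-13884))) + K(W(-5, 5)) = (1448/14463 + (-1020 - 1*(-13884))) + 4*(6*5)² = (1448/14463 + (-1020 + 13884)) + 4*30² = (1448/14463 + 12864) + 4*900 = 186053480/14463 + 3600 = 238120280/14463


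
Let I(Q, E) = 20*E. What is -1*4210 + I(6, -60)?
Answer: -5410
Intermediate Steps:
-1*4210 + I(6, -60) = -1*4210 + 20*(-60) = -4210 - 1200 = -5410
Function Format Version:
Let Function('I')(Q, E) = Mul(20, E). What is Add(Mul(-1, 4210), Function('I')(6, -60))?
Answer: -5410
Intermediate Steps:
Add(Mul(-1, 4210), Function('I')(6, -60)) = Add(Mul(-1, 4210), Mul(20, -60)) = Add(-4210, -1200) = -5410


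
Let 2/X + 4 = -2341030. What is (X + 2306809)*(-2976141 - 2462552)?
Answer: -14685336669361500636/1170517 ≈ -1.2546e+13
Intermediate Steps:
X = -1/1170517 (X = 2/(-4 - 2341030) = 2/(-2341034) = 2*(-1/2341034) = -1/1170517 ≈ -8.5432e-7)
(X + 2306809)*(-2976141 - 2462552) = (-1/1170517 + 2306809)*(-2976141 - 2462552) = (2700159150252/1170517)*(-5438693) = -14685336669361500636/1170517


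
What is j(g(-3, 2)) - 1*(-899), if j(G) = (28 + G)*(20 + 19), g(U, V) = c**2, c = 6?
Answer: 3395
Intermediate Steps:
g(U, V) = 36 (g(U, V) = 6**2 = 36)
j(G) = 1092 + 39*G (j(G) = (28 + G)*39 = 1092 + 39*G)
j(g(-3, 2)) - 1*(-899) = (1092 + 39*36) - 1*(-899) = (1092 + 1404) + 899 = 2496 + 899 = 3395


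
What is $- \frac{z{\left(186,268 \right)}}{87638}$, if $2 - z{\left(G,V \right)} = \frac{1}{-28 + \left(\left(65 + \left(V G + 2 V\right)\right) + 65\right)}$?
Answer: $- \frac{100971}{4424492068} \approx -2.2821 \cdot 10^{-5}$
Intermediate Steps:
$z{\left(G,V \right)} = 2 - \frac{1}{102 + 2 V + G V}$ ($z{\left(G,V \right)} = 2 - \frac{1}{-28 + \left(\left(65 + \left(V G + 2 V\right)\right) + 65\right)} = 2 - \frac{1}{-28 + \left(\left(65 + \left(G V + 2 V\right)\right) + 65\right)} = 2 - \frac{1}{-28 + \left(\left(65 + \left(2 V + G V\right)\right) + 65\right)} = 2 - \frac{1}{-28 + \left(\left(65 + 2 V + G V\right) + 65\right)} = 2 - \frac{1}{-28 + \left(130 + 2 V + G V\right)} = 2 - \frac{1}{102 + 2 V + G V}$)
$- \frac{z{\left(186,268 \right)}}{87638} = - \frac{\frac{1}{102 + 2 \cdot 268 + 186 \cdot 268} \left(203 + 4 \cdot 268 + 2 \cdot 186 \cdot 268\right)}{87638} = - \frac{\frac{1}{102 + 536 + 49848} \left(203 + 1072 + 99696\right)}{87638} = - \frac{\frac{1}{50486} \cdot 100971}{87638} = - \frac{100971}{50486 \cdot 87638} = \left(-1\right) \frac{100971}{4424492068} = - \frac{100971}{4424492068}$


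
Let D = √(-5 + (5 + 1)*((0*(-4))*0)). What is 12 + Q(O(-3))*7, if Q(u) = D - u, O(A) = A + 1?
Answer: 26 + 7*I*√5 ≈ 26.0 + 15.652*I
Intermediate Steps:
O(A) = 1 + A
D = I*√5 (D = √(-5 + 6*(0*0)) = √(-5 + 6*0) = √(-5 + 0) = √(-5) = I*√5 ≈ 2.2361*I)
Q(u) = -u + I*√5 (Q(u) = I*√5 - u = -u + I*√5)
12 + Q(O(-3))*7 = 12 + (-(1 - 3) + I*√5)*7 = 12 + (-1*(-2) + I*√5)*7 = 12 + (2 + I*√5)*7 = 12 + (14 + 7*I*√5) = 26 + 7*I*√5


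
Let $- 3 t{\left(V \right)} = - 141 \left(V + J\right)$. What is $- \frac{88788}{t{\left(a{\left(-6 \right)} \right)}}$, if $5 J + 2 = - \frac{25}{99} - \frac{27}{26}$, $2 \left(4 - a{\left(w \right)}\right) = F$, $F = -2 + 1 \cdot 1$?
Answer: $- \frac{285675390}{580967} \approx -491.72$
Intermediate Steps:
$F = -1$ ($F = -2 + 1 = -1$)
$a{\left(w \right)} = \frac{9}{2}$ ($a{\left(w \right)} = 4 - - \frac{1}{2} = 4 + \frac{1}{2} = \frac{9}{2}$)
$J = - \frac{8471}{12870}$ ($J = - \frac{2}{5} + \frac{- \frac{25}{99} - \frac{27}{26}}{5} = - \frac{2}{5} + \frac{1}{5} \left(- \frac{3323}{2574}\right) = - \frac{2}{5} - \frac{3323}{12870} = - \frac{8471}{12870} \approx -0.6582$)
$t{\left(V \right)} = - \frac{398137}{12870} + 47 V$ ($t{\left(V \right)} = - \frac{\left(-141\right) \left(V - \frac{8471}{12870}\right)}{3} = - \frac{\left(-141\right) \left(- \frac{8471}{12870} + V\right)}{3} = - \frac{\frac{398137}{4290} - 141 V}{3} = - \frac{398137}{12870} + 47 V$)
$- \frac{88788}{t{\left(a{\left(-6 \right)} \right)}} = - \frac{88788}{- \frac{398137}{12870} + 47 \cdot \frac{9}{2}} = - \frac{88788}{- \frac{398137}{12870} + \frac{423}{2}} = - \frac{88788}{\frac{1161934}{6435}} = \left(-88788\right) \frac{6435}{1161934} = - \frac{285675390}{580967}$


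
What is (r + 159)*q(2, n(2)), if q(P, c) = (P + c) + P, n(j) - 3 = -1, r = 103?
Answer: 1572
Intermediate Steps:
n(j) = 2 (n(j) = 3 - 1 = 2)
q(P, c) = c + 2*P
(r + 159)*q(2, n(2)) = (103 + 159)*(2 + 2*2) = 262*(2 + 4) = 262*6 = 1572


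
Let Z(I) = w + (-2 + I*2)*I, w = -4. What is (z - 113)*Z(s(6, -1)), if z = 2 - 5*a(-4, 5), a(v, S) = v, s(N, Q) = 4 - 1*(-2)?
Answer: -5096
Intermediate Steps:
s(N, Q) = 6 (s(N, Q) = 4 + 2 = 6)
Z(I) = -4 + I*(-2 + 2*I) (Z(I) = -4 + (-2 + I*2)*I = -4 + (-2 + 2*I)*I = -4 + I*(-2 + 2*I))
z = 22 (z = 2 - 5*(-4) = 2 + 20 = 22)
(z - 113)*Z(s(6, -1)) = (22 - 113)*(-4 - 2*6 + 2*6²) = -91*(-4 - 12 + 2*36) = -91*(-4 - 12 + 72) = -91*56 = -5096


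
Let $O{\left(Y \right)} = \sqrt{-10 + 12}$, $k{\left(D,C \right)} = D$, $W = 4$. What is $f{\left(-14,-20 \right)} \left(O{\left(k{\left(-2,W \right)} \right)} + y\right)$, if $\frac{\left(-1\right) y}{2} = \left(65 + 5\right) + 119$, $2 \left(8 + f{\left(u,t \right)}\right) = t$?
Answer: $6804 - 18 \sqrt{2} \approx 6778.5$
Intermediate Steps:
$f{\left(u,t \right)} = -8 + \frac{t}{2}$
$O{\left(Y \right)} = \sqrt{2}$
$y = -378$ ($y = - 2 \left(\left(65 + 5\right) + 119\right) = - 2 \left(70 + 119\right) = \left(-2\right) 189 = -378$)
$f{\left(-14,-20 \right)} \left(O{\left(k{\left(-2,W \right)} \right)} + y\right) = \left(-8 + \frac{1}{2} \left(-20\right)\right) \left(\sqrt{2} - 378\right) = \left(-8 - 10\right) \left(-378 + \sqrt{2}\right) = - 18 \left(-378 + \sqrt{2}\right) = 6804 - 18 \sqrt{2}$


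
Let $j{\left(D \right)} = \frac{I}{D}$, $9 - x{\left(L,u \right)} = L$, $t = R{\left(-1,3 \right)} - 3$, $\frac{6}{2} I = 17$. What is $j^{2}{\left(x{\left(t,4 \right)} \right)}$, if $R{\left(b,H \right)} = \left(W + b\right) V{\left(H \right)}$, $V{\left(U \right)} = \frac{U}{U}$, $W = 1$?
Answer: $\frac{289}{1296} \approx 0.22299$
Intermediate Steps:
$V{\left(U \right)} = 1$
$I = \frac{17}{3}$ ($I = \frac{1}{3} \cdot 17 = \frac{17}{3} \approx 5.6667$)
$R{\left(b,H \right)} = 1 + b$ ($R{\left(b,H \right)} = \left(1 + b\right) 1 = 1 + b$)
$t = -3$ ($t = \left(1 - 1\right) - 3 = 0 - 3 = -3$)
$x{\left(L,u \right)} = 9 - L$
$j{\left(D \right)} = \frac{17}{3 D}$
$j^{2}{\left(x{\left(t,4 \right)} \right)} = \left(\frac{17}{3 \left(9 - -3\right)}\right)^{2} = \left(\frac{17}{3 \left(9 + 3\right)}\right)^{2} = \left(\frac{17}{3 \cdot 12}\right)^{2} = \left(\frac{17}{3} \cdot \frac{1}{12}\right)^{2} = \left(\frac{17}{36}\right)^{2} = \frac{289}{1296}$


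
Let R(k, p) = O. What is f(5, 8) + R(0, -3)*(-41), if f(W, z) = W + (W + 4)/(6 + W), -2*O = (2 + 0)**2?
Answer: 966/11 ≈ 87.818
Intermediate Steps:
O = -2 (O = -(2 + 0)**2/2 = -1/2*2**2 = -1/2*4 = -2)
R(k, p) = -2
f(W, z) = W + (4 + W)/(6 + W)
f(5, 8) + R(0, -3)*(-41) = (4 + 5**2 + 7*5)/(6 + 5) - 2*(-41) = (4 + 25 + 35)/11 + 82 = (1/11)*64 + 82 = 64/11 + 82 = 966/11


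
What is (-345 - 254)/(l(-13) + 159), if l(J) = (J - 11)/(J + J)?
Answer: -7787/2079 ≈ -3.7456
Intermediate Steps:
l(J) = (-11 + J)/(2*J) (l(J) = (-11 + J)/((2*J)) = (-11 + J)*(1/(2*J)) = (-11 + J)/(2*J))
(-345 - 254)/(l(-13) + 159) = (-345 - 254)/((½)*(-11 - 13)/(-13) + 159) = -599/((½)*(-1/13)*(-24) + 159) = -599/(12/13 + 159) = -599/2079/13 = -599*13/2079 = -7787/2079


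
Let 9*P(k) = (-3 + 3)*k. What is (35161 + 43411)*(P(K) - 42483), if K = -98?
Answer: -3337974276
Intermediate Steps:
P(k) = 0 (P(k) = ((-3 + 3)*k)/9 = (0*k)/9 = (1/9)*0 = 0)
(35161 + 43411)*(P(K) - 42483) = (35161 + 43411)*(0 - 42483) = 78572*(-42483) = -3337974276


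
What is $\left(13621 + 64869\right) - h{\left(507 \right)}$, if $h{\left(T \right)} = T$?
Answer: $77983$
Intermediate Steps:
$\left(13621 + 64869\right) - h{\left(507 \right)} = \left(13621 + 64869\right) - 507 = 78490 - 507 = 77983$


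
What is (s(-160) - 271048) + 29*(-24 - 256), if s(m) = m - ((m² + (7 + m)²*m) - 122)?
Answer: 3440634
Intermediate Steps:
s(m) = 122 + m - m² - m*(7 + m)² (s(m) = m - ((m² + m*(7 + m)²) - 122) = m - (-122 + m² + m*(7 + m)²) = m + (122 - m² - m*(7 + m)²) = 122 + m - m² - m*(7 + m)²)
(s(-160) - 271048) + 29*(-24 - 256) = ((122 - 160 - 1*(-160)² - 1*(-160)*(7 - 160)²) - 271048) + 29*(-24 - 256) = ((122 - 160 - 1*25600 - 1*(-160)*(-153)²) - 271048) + 29*(-280) = ((122 - 160 - 25600 - 1*(-160)*23409) - 271048) - 8120 = ((122 - 160 - 25600 + 3745440) - 271048) - 8120 = (3719802 - 271048) - 8120 = 3448754 - 8120 = 3440634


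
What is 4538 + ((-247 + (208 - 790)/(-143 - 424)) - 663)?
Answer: 685886/189 ≈ 3629.0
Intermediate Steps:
4538 + ((-247 + (208 - 790)/(-143 - 424)) - 663) = 4538 + ((-247 - 582/(-567)) - 663) = 4538 + ((-247 - 582*(-1/567)) - 663) = 4538 + ((-247 + 194/189) - 663) = 4538 + (-46489/189 - 663) = 4538 - 171796/189 = 685886/189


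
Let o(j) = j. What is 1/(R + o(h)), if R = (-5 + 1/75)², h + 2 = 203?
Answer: 5625/1270501 ≈ 0.0044274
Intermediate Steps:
h = 201 (h = -2 + 203 = 201)
R = 139876/5625 (R = (-5 + 1/75)² = (-374/75)² = 139876/5625 ≈ 24.867)
1/(R + o(h)) = 1/(139876/5625 + 201) = 1/(1270501/5625) = 5625/1270501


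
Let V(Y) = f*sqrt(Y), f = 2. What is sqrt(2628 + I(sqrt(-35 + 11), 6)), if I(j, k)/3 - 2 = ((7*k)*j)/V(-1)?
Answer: sqrt(2634 + 126*sqrt(6)) ≈ 54.246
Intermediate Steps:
V(Y) = 2*sqrt(Y)
I(j, k) = 6 - 21*I*j*k/2 (I(j, k) = 6 + 3*(((7*k)*j)/((2*sqrt(-1)))) = 6 + 3*((7*j*k)/((2*I))) = 6 + 3*((7*j*k)*(-I/2)) = 6 + 3*(-7*I*j*k/2) = 6 - 21*I*j*k/2)
sqrt(2628 + I(sqrt(-35 + 11), 6)) = sqrt(2628 + (6 - 21/2*I*sqrt(-35 + 11)*6)) = sqrt(2628 + (6 - 21/2*I*sqrt(-24)*6)) = sqrt(2628 + (6 - 21/2*I*2*I*sqrt(6)*6)) = sqrt(2628 + (6 + 126*sqrt(6))) = sqrt(2634 + 126*sqrt(6))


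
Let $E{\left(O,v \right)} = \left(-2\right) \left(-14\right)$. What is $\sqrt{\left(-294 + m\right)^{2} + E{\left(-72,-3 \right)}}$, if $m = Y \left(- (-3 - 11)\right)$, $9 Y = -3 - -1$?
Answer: $\frac{4 \sqrt{447034}}{9} \approx 297.16$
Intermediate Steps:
$Y = - \frac{2}{9}$ ($Y = \frac{-3 - -1}{9} = \frac{-3 + 1}{9} = \frac{1}{9} \left(-2\right) = - \frac{2}{9} \approx -0.22222$)
$E{\left(O,v \right)} = 28$
$m = - \frac{28}{9}$ ($m = - \frac{2 \left(- (-3 - 11)\right)}{9} = - \frac{2 \left(\left(-1\right) \left(-14\right)\right)}{9} = \left(- \frac{2}{9}\right) 14 = - \frac{28}{9} \approx -3.1111$)
$\sqrt{\left(-294 + m\right)^{2} + E{\left(-72,-3 \right)}} = \sqrt{\left(-294 - \frac{28}{9}\right)^{2} + 28} = \sqrt{\left(- \frac{2674}{9}\right)^{2} + 28} = \sqrt{\frac{7150276}{81} + 28} = \sqrt{\frac{7152544}{81}} = \frac{4 \sqrt{447034}}{9}$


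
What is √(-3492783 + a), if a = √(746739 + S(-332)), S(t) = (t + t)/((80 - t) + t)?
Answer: √(-349278300 + 10*√74673070)/10 ≈ 1868.7*I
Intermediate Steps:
S(t) = t/40 (S(t) = (2*t)/80 = (2*t)*(1/80) = t/40)
a = √74673070/10 (a = √(746739 + (1/40)*(-332)) = √(746739 - 83/10) = √(7467307/10) = √74673070/10 ≈ 864.14)
√(-3492783 + a) = √(-3492783 + √74673070/10)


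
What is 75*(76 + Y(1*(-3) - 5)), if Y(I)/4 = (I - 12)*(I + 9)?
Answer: -300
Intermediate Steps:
Y(I) = 4*(-12 + I)*(9 + I) (Y(I) = 4*((I - 12)*(I + 9)) = 4*((-12 + I)*(9 + I)) = 4*(-12 + I)*(9 + I))
75*(76 + Y(1*(-3) - 5)) = 75*(76 + (-432 - 12*(1*(-3) - 5) + 4*(1*(-3) - 5)²)) = 75*(76 + (-432 - 12*(-3 - 5) + 4*(-3 - 5)²)) = 75*(76 + (-432 - 12*(-8) + 4*(-8)²)) = 75*(76 + (-432 + 96 + 4*64)) = 75*(76 + (-432 + 96 + 256)) = 75*(76 - 80) = 75*(-4) = -300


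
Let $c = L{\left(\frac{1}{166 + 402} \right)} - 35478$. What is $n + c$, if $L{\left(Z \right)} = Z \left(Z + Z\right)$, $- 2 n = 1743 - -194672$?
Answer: $- \frac{21565075375}{161312} \approx -1.3369 \cdot 10^{5}$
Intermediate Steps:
$n = - \frac{196415}{2}$ ($n = - \frac{1743 - -194672}{2} = - \frac{1743 + 194672}{2} = \left(- \frac{1}{2}\right) 196415 = - \frac{196415}{2} \approx -98208.0$)
$L{\left(Z \right)} = 2 Z^{2}$ ($L{\left(Z \right)} = Z 2 Z = 2 Z^{2}$)
$c = - \frac{5723027135}{161312}$ ($c = 2 \left(\frac{1}{166 + 402}\right)^{2} - 35478 = 2 \left(\frac{1}{568}\right)^{2} - 35478 = \frac{2}{322624} - 35478 = 2 \cdot \frac{1}{322624} - 35478 = \frac{1}{161312} - 35478 = - \frac{5723027135}{161312} \approx -35478.0$)
$n + c = - \frac{196415}{2} - \frac{5723027135}{161312} = - \frac{21565075375}{161312}$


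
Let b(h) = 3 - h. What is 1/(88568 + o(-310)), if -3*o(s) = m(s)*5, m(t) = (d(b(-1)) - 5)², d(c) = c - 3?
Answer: 3/265624 ≈ 1.1294e-5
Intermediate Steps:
d(c) = -3 + c
m(t) = 16 (m(t) = ((-3 + (3 - 1*(-1))) - 5)² = ((-3 + (3 + 1)) - 5)² = ((-3 + 4) - 5)² = (1 - 5)² = (-4)² = 16)
o(s) = -80/3 (o(s) = -16*5/3 = -⅓*80 = -80/3)
1/(88568 + o(-310)) = 1/(88568 - 80/3) = 1/(265624/3) = 3/265624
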